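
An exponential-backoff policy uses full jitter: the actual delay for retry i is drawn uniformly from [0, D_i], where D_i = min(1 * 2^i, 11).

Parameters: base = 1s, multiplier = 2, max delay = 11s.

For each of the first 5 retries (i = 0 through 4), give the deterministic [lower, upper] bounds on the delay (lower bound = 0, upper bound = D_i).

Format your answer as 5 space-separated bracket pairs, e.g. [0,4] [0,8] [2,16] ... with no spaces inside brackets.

Answer: [0,1] [0,2] [0,4] [0,8] [0,11]

Derivation:
Computing bounds per retry:
  i=0: D_i=min(1*2^0,11)=1, bounds=[0,1]
  i=1: D_i=min(1*2^1,11)=2, bounds=[0,2]
  i=2: D_i=min(1*2^2,11)=4, bounds=[0,4]
  i=3: D_i=min(1*2^3,11)=8, bounds=[0,8]
  i=4: D_i=min(1*2^4,11)=11, bounds=[0,11]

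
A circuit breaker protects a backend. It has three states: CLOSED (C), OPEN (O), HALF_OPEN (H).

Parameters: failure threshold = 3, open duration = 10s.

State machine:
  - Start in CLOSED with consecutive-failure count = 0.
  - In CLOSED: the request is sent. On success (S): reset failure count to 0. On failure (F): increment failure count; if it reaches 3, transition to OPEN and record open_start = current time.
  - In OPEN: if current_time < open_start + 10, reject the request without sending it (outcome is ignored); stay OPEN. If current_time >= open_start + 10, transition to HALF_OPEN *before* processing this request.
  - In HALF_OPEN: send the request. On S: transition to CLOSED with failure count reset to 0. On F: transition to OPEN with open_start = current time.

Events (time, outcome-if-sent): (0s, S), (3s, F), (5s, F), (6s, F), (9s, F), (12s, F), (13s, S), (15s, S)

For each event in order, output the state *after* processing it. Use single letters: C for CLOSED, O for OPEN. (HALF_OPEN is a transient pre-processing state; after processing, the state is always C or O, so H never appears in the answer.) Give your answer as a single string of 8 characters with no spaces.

State after each event:
  event#1 t=0s outcome=S: state=CLOSED
  event#2 t=3s outcome=F: state=CLOSED
  event#3 t=5s outcome=F: state=CLOSED
  event#4 t=6s outcome=F: state=OPEN
  event#5 t=9s outcome=F: state=OPEN
  event#6 t=12s outcome=F: state=OPEN
  event#7 t=13s outcome=S: state=OPEN
  event#8 t=15s outcome=S: state=OPEN

Answer: CCCOOOOO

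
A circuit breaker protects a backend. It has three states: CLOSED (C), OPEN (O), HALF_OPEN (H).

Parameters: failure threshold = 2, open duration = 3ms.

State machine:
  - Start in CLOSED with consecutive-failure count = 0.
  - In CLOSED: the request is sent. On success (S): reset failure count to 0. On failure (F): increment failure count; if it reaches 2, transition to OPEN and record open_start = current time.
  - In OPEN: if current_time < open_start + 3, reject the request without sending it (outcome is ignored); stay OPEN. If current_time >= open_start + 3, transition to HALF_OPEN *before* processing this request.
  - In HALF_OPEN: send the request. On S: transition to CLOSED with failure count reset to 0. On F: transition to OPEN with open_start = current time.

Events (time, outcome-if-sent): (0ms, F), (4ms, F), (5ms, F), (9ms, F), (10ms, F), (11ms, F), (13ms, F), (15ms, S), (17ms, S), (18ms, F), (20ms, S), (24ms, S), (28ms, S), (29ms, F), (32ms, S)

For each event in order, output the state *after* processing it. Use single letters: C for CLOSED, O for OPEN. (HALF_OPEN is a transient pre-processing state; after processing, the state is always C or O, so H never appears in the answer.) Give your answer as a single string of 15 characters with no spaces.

State after each event:
  event#1 t=0ms outcome=F: state=CLOSED
  event#2 t=4ms outcome=F: state=OPEN
  event#3 t=5ms outcome=F: state=OPEN
  event#4 t=9ms outcome=F: state=OPEN
  event#5 t=10ms outcome=F: state=OPEN
  event#6 t=11ms outcome=F: state=OPEN
  event#7 t=13ms outcome=F: state=OPEN
  event#8 t=15ms outcome=S: state=OPEN
  event#9 t=17ms outcome=S: state=CLOSED
  event#10 t=18ms outcome=F: state=CLOSED
  event#11 t=20ms outcome=S: state=CLOSED
  event#12 t=24ms outcome=S: state=CLOSED
  event#13 t=28ms outcome=S: state=CLOSED
  event#14 t=29ms outcome=F: state=CLOSED
  event#15 t=32ms outcome=S: state=CLOSED

Answer: COOOOOOOCCCCCCC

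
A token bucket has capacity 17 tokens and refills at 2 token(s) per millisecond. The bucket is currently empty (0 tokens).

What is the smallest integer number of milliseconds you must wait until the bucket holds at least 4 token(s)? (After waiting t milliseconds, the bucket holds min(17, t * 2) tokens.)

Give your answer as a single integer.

Need t * 2 >= 4, so t >= 4/2.
Smallest integer t = ceil(4/2) = 2.

Answer: 2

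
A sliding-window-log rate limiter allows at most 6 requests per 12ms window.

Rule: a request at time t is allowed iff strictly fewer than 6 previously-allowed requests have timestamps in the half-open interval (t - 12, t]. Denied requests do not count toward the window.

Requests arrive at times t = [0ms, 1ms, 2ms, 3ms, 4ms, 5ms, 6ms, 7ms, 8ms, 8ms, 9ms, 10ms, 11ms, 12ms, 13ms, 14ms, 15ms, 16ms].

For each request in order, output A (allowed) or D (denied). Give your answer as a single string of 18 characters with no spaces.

Tracking allowed requests in the window:
  req#1 t=0ms: ALLOW
  req#2 t=1ms: ALLOW
  req#3 t=2ms: ALLOW
  req#4 t=3ms: ALLOW
  req#5 t=4ms: ALLOW
  req#6 t=5ms: ALLOW
  req#7 t=6ms: DENY
  req#8 t=7ms: DENY
  req#9 t=8ms: DENY
  req#10 t=8ms: DENY
  req#11 t=9ms: DENY
  req#12 t=10ms: DENY
  req#13 t=11ms: DENY
  req#14 t=12ms: ALLOW
  req#15 t=13ms: ALLOW
  req#16 t=14ms: ALLOW
  req#17 t=15ms: ALLOW
  req#18 t=16ms: ALLOW

Answer: AAAAAADDDDDDDAAAAA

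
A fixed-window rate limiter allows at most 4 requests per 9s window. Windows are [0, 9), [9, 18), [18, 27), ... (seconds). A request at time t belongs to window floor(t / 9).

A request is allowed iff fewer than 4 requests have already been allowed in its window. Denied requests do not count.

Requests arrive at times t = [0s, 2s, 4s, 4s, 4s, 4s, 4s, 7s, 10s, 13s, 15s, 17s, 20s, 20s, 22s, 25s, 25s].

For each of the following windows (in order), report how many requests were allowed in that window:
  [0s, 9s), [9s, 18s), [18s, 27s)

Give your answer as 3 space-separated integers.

Answer: 4 4 4

Derivation:
Processing requests:
  req#1 t=0s (window 0): ALLOW
  req#2 t=2s (window 0): ALLOW
  req#3 t=4s (window 0): ALLOW
  req#4 t=4s (window 0): ALLOW
  req#5 t=4s (window 0): DENY
  req#6 t=4s (window 0): DENY
  req#7 t=4s (window 0): DENY
  req#8 t=7s (window 0): DENY
  req#9 t=10s (window 1): ALLOW
  req#10 t=13s (window 1): ALLOW
  req#11 t=15s (window 1): ALLOW
  req#12 t=17s (window 1): ALLOW
  req#13 t=20s (window 2): ALLOW
  req#14 t=20s (window 2): ALLOW
  req#15 t=22s (window 2): ALLOW
  req#16 t=25s (window 2): ALLOW
  req#17 t=25s (window 2): DENY

Allowed counts by window: 4 4 4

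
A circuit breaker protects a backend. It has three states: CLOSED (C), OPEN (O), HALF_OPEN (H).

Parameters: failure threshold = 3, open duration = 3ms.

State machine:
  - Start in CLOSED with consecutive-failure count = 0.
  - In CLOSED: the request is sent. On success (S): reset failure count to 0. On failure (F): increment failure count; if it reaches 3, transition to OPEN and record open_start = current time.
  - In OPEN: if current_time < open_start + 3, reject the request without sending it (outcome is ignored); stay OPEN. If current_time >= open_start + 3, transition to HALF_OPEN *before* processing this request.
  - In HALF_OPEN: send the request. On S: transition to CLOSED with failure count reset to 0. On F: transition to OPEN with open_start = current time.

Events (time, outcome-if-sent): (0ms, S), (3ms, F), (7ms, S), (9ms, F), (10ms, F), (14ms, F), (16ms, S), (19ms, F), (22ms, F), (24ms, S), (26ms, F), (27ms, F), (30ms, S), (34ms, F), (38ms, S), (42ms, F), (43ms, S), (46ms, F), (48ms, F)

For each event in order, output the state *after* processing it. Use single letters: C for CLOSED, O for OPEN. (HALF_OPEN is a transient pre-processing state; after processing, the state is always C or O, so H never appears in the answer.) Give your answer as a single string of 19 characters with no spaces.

Answer: CCCCCOOOOOOOCCCCCCC

Derivation:
State after each event:
  event#1 t=0ms outcome=S: state=CLOSED
  event#2 t=3ms outcome=F: state=CLOSED
  event#3 t=7ms outcome=S: state=CLOSED
  event#4 t=9ms outcome=F: state=CLOSED
  event#5 t=10ms outcome=F: state=CLOSED
  event#6 t=14ms outcome=F: state=OPEN
  event#7 t=16ms outcome=S: state=OPEN
  event#8 t=19ms outcome=F: state=OPEN
  event#9 t=22ms outcome=F: state=OPEN
  event#10 t=24ms outcome=S: state=OPEN
  event#11 t=26ms outcome=F: state=OPEN
  event#12 t=27ms outcome=F: state=OPEN
  event#13 t=30ms outcome=S: state=CLOSED
  event#14 t=34ms outcome=F: state=CLOSED
  event#15 t=38ms outcome=S: state=CLOSED
  event#16 t=42ms outcome=F: state=CLOSED
  event#17 t=43ms outcome=S: state=CLOSED
  event#18 t=46ms outcome=F: state=CLOSED
  event#19 t=48ms outcome=F: state=CLOSED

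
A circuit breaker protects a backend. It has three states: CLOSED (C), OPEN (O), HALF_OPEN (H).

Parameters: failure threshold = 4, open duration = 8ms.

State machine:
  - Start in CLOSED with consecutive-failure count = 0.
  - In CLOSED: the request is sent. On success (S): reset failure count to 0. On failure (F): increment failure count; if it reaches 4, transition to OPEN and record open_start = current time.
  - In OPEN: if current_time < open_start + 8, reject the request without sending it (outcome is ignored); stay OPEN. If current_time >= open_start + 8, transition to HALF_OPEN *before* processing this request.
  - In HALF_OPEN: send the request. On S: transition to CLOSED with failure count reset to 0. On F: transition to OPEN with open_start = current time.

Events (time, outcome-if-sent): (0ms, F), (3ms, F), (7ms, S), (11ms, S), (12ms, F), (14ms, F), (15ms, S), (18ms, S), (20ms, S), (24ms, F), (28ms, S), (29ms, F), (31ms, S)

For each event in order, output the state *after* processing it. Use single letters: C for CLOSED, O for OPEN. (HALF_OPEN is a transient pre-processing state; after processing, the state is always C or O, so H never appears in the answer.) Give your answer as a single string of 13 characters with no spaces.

Answer: CCCCCCCCCCCCC

Derivation:
State after each event:
  event#1 t=0ms outcome=F: state=CLOSED
  event#2 t=3ms outcome=F: state=CLOSED
  event#3 t=7ms outcome=S: state=CLOSED
  event#4 t=11ms outcome=S: state=CLOSED
  event#5 t=12ms outcome=F: state=CLOSED
  event#6 t=14ms outcome=F: state=CLOSED
  event#7 t=15ms outcome=S: state=CLOSED
  event#8 t=18ms outcome=S: state=CLOSED
  event#9 t=20ms outcome=S: state=CLOSED
  event#10 t=24ms outcome=F: state=CLOSED
  event#11 t=28ms outcome=S: state=CLOSED
  event#12 t=29ms outcome=F: state=CLOSED
  event#13 t=31ms outcome=S: state=CLOSED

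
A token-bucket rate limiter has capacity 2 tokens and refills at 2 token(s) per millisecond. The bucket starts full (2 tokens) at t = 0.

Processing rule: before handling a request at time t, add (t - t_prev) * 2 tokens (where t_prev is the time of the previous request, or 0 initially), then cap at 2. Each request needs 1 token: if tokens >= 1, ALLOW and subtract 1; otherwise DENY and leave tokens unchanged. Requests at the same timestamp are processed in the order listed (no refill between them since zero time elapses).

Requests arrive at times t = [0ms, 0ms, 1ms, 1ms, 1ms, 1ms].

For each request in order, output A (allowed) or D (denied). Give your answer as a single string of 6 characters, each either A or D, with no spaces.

Simulating step by step:
  req#1 t=0ms: ALLOW
  req#2 t=0ms: ALLOW
  req#3 t=1ms: ALLOW
  req#4 t=1ms: ALLOW
  req#5 t=1ms: DENY
  req#6 t=1ms: DENY

Answer: AAAADD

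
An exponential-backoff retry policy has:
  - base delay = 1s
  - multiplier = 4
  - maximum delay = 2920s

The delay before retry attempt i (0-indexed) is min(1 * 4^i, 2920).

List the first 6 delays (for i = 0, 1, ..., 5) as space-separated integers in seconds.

Answer: 1 4 16 64 256 1024

Derivation:
Computing each delay:
  i=0: min(1*4^0, 2920) = 1
  i=1: min(1*4^1, 2920) = 4
  i=2: min(1*4^2, 2920) = 16
  i=3: min(1*4^3, 2920) = 64
  i=4: min(1*4^4, 2920) = 256
  i=5: min(1*4^5, 2920) = 1024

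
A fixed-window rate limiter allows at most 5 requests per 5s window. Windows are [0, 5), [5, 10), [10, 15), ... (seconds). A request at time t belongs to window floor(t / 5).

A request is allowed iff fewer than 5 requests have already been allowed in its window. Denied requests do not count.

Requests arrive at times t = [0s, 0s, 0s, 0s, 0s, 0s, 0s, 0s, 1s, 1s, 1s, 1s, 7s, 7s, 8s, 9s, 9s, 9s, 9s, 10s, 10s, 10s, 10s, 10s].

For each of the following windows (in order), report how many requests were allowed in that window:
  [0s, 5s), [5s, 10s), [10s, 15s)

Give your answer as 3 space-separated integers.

Processing requests:
  req#1 t=0s (window 0): ALLOW
  req#2 t=0s (window 0): ALLOW
  req#3 t=0s (window 0): ALLOW
  req#4 t=0s (window 0): ALLOW
  req#5 t=0s (window 0): ALLOW
  req#6 t=0s (window 0): DENY
  req#7 t=0s (window 0): DENY
  req#8 t=0s (window 0): DENY
  req#9 t=1s (window 0): DENY
  req#10 t=1s (window 0): DENY
  req#11 t=1s (window 0): DENY
  req#12 t=1s (window 0): DENY
  req#13 t=7s (window 1): ALLOW
  req#14 t=7s (window 1): ALLOW
  req#15 t=8s (window 1): ALLOW
  req#16 t=9s (window 1): ALLOW
  req#17 t=9s (window 1): ALLOW
  req#18 t=9s (window 1): DENY
  req#19 t=9s (window 1): DENY
  req#20 t=10s (window 2): ALLOW
  req#21 t=10s (window 2): ALLOW
  req#22 t=10s (window 2): ALLOW
  req#23 t=10s (window 2): ALLOW
  req#24 t=10s (window 2): ALLOW

Allowed counts by window: 5 5 5

Answer: 5 5 5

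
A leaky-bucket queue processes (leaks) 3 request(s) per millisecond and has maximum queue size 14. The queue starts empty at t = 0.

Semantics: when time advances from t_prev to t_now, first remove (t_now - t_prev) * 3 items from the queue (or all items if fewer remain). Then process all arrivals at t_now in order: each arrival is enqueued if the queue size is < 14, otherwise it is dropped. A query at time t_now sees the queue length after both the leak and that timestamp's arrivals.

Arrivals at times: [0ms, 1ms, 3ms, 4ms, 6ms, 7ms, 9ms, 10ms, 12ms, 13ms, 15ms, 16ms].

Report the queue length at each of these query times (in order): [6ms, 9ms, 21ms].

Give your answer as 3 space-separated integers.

Answer: 1 1 0

Derivation:
Queue lengths at query times:
  query t=6ms: backlog = 1
  query t=9ms: backlog = 1
  query t=21ms: backlog = 0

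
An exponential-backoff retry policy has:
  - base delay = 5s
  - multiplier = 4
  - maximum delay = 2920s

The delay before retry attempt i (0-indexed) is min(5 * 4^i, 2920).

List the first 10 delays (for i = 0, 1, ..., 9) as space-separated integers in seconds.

Computing each delay:
  i=0: min(5*4^0, 2920) = 5
  i=1: min(5*4^1, 2920) = 20
  i=2: min(5*4^2, 2920) = 80
  i=3: min(5*4^3, 2920) = 320
  i=4: min(5*4^4, 2920) = 1280
  i=5: min(5*4^5, 2920) = 2920
  i=6: min(5*4^6, 2920) = 2920
  i=7: min(5*4^7, 2920) = 2920
  i=8: min(5*4^8, 2920) = 2920
  i=9: min(5*4^9, 2920) = 2920

Answer: 5 20 80 320 1280 2920 2920 2920 2920 2920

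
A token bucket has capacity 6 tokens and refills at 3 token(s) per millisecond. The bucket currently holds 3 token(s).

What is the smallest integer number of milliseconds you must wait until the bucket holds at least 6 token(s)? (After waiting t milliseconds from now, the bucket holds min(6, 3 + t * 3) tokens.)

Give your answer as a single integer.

Need 3 + t * 3 >= 6, so t >= 3/3.
Smallest integer t = ceil(3/3) = 1.

Answer: 1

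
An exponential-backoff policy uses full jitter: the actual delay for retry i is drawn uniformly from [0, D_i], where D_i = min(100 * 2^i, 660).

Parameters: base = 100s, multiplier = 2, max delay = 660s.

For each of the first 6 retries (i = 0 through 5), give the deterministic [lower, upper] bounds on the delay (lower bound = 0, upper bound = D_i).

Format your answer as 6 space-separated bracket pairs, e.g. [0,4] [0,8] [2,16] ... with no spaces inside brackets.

Answer: [0,100] [0,200] [0,400] [0,660] [0,660] [0,660]

Derivation:
Computing bounds per retry:
  i=0: D_i=min(100*2^0,660)=100, bounds=[0,100]
  i=1: D_i=min(100*2^1,660)=200, bounds=[0,200]
  i=2: D_i=min(100*2^2,660)=400, bounds=[0,400]
  i=3: D_i=min(100*2^3,660)=660, bounds=[0,660]
  i=4: D_i=min(100*2^4,660)=660, bounds=[0,660]
  i=5: D_i=min(100*2^5,660)=660, bounds=[0,660]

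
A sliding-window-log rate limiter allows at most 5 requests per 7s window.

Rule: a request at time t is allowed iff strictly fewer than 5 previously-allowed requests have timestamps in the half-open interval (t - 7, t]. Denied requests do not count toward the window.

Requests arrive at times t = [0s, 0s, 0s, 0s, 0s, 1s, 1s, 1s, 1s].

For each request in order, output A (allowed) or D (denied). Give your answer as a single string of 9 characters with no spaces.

Tracking allowed requests in the window:
  req#1 t=0s: ALLOW
  req#2 t=0s: ALLOW
  req#3 t=0s: ALLOW
  req#4 t=0s: ALLOW
  req#5 t=0s: ALLOW
  req#6 t=1s: DENY
  req#7 t=1s: DENY
  req#8 t=1s: DENY
  req#9 t=1s: DENY

Answer: AAAAADDDD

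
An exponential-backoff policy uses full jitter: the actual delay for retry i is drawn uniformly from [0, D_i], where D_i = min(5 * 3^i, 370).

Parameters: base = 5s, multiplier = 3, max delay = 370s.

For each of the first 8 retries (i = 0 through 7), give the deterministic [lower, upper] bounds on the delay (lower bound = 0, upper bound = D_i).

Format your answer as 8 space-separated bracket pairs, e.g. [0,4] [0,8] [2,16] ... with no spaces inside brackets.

Computing bounds per retry:
  i=0: D_i=min(5*3^0,370)=5, bounds=[0,5]
  i=1: D_i=min(5*3^1,370)=15, bounds=[0,15]
  i=2: D_i=min(5*3^2,370)=45, bounds=[0,45]
  i=3: D_i=min(5*3^3,370)=135, bounds=[0,135]
  i=4: D_i=min(5*3^4,370)=370, bounds=[0,370]
  i=5: D_i=min(5*3^5,370)=370, bounds=[0,370]
  i=6: D_i=min(5*3^6,370)=370, bounds=[0,370]
  i=7: D_i=min(5*3^7,370)=370, bounds=[0,370]

Answer: [0,5] [0,15] [0,45] [0,135] [0,370] [0,370] [0,370] [0,370]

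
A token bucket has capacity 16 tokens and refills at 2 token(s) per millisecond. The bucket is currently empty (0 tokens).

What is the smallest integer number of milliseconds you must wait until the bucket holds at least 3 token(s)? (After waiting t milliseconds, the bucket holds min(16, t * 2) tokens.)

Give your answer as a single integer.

Need t * 2 >= 3, so t >= 3/2.
Smallest integer t = ceil(3/2) = 2.

Answer: 2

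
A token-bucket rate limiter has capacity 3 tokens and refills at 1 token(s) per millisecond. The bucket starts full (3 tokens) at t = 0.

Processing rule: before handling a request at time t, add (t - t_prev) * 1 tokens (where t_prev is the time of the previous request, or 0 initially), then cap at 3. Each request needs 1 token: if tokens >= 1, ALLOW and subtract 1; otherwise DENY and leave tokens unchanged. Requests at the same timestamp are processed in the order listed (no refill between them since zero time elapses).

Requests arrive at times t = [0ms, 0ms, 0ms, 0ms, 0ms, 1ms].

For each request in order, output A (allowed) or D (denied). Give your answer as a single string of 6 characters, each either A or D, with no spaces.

Answer: AAADDA

Derivation:
Simulating step by step:
  req#1 t=0ms: ALLOW
  req#2 t=0ms: ALLOW
  req#3 t=0ms: ALLOW
  req#4 t=0ms: DENY
  req#5 t=0ms: DENY
  req#6 t=1ms: ALLOW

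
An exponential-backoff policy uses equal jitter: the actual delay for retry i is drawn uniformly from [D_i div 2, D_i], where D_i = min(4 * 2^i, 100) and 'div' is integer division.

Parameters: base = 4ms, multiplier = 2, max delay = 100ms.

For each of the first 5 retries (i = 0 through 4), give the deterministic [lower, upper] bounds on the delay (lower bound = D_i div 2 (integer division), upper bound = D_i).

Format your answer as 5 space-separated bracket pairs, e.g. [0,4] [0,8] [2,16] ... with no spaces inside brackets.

Computing bounds per retry:
  i=0: D_i=min(4*2^0,100)=4, bounds=[2,4]
  i=1: D_i=min(4*2^1,100)=8, bounds=[4,8]
  i=2: D_i=min(4*2^2,100)=16, bounds=[8,16]
  i=3: D_i=min(4*2^3,100)=32, bounds=[16,32]
  i=4: D_i=min(4*2^4,100)=64, bounds=[32,64]

Answer: [2,4] [4,8] [8,16] [16,32] [32,64]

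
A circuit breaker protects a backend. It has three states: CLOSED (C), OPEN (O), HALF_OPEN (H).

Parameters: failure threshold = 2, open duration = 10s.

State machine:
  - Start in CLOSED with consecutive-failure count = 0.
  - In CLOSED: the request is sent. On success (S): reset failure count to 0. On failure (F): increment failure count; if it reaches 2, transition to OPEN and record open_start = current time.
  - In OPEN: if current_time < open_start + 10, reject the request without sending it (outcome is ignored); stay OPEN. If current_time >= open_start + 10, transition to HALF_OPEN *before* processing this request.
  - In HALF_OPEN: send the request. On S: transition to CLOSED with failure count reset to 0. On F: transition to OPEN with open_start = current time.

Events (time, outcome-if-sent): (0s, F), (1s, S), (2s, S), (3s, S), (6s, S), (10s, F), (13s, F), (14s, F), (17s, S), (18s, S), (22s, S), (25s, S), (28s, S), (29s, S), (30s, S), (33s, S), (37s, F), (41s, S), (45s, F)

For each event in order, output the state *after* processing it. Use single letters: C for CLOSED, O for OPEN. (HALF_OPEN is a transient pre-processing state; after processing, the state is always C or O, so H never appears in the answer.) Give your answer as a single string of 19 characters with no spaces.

Answer: CCCCCCOOOOOCCCCCCCC

Derivation:
State after each event:
  event#1 t=0s outcome=F: state=CLOSED
  event#2 t=1s outcome=S: state=CLOSED
  event#3 t=2s outcome=S: state=CLOSED
  event#4 t=3s outcome=S: state=CLOSED
  event#5 t=6s outcome=S: state=CLOSED
  event#6 t=10s outcome=F: state=CLOSED
  event#7 t=13s outcome=F: state=OPEN
  event#8 t=14s outcome=F: state=OPEN
  event#9 t=17s outcome=S: state=OPEN
  event#10 t=18s outcome=S: state=OPEN
  event#11 t=22s outcome=S: state=OPEN
  event#12 t=25s outcome=S: state=CLOSED
  event#13 t=28s outcome=S: state=CLOSED
  event#14 t=29s outcome=S: state=CLOSED
  event#15 t=30s outcome=S: state=CLOSED
  event#16 t=33s outcome=S: state=CLOSED
  event#17 t=37s outcome=F: state=CLOSED
  event#18 t=41s outcome=S: state=CLOSED
  event#19 t=45s outcome=F: state=CLOSED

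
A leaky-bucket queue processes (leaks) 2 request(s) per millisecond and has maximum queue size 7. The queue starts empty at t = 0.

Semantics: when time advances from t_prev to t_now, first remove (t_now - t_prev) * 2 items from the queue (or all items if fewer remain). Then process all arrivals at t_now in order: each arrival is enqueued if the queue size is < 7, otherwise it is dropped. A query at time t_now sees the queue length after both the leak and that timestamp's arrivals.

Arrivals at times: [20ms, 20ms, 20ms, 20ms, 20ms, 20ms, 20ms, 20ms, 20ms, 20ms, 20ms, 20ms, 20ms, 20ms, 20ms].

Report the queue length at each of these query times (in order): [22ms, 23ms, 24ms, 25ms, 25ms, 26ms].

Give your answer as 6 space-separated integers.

Answer: 3 1 0 0 0 0

Derivation:
Queue lengths at query times:
  query t=22ms: backlog = 3
  query t=23ms: backlog = 1
  query t=24ms: backlog = 0
  query t=25ms: backlog = 0
  query t=25ms: backlog = 0
  query t=26ms: backlog = 0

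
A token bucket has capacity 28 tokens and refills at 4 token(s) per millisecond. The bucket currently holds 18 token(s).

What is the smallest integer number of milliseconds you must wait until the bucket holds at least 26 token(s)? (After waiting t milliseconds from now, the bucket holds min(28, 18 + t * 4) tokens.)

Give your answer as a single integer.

Answer: 2

Derivation:
Need 18 + t * 4 >= 26, so t >= 8/4.
Smallest integer t = ceil(8/4) = 2.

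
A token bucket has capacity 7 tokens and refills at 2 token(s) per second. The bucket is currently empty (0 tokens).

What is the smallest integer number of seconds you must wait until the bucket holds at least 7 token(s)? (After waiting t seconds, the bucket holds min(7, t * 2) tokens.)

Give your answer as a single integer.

Need t * 2 >= 7, so t >= 7/2.
Smallest integer t = ceil(7/2) = 4.

Answer: 4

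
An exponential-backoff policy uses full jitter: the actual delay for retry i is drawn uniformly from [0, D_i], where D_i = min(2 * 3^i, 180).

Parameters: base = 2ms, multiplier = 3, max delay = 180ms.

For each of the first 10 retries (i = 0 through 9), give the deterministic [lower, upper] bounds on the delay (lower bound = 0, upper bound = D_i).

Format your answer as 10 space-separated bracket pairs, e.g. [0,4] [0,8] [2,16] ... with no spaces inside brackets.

Computing bounds per retry:
  i=0: D_i=min(2*3^0,180)=2, bounds=[0,2]
  i=1: D_i=min(2*3^1,180)=6, bounds=[0,6]
  i=2: D_i=min(2*3^2,180)=18, bounds=[0,18]
  i=3: D_i=min(2*3^3,180)=54, bounds=[0,54]
  i=4: D_i=min(2*3^4,180)=162, bounds=[0,162]
  i=5: D_i=min(2*3^5,180)=180, bounds=[0,180]
  i=6: D_i=min(2*3^6,180)=180, bounds=[0,180]
  i=7: D_i=min(2*3^7,180)=180, bounds=[0,180]
  i=8: D_i=min(2*3^8,180)=180, bounds=[0,180]
  i=9: D_i=min(2*3^9,180)=180, bounds=[0,180]

Answer: [0,2] [0,6] [0,18] [0,54] [0,162] [0,180] [0,180] [0,180] [0,180] [0,180]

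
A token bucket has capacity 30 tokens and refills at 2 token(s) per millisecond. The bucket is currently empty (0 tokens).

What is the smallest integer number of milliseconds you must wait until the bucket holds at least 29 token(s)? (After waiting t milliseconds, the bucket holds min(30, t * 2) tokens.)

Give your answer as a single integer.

Need t * 2 >= 29, so t >= 29/2.
Smallest integer t = ceil(29/2) = 15.

Answer: 15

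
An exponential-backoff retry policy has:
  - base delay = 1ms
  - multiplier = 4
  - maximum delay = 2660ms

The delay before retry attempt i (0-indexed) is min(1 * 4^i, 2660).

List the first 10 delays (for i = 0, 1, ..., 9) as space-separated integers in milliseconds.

Computing each delay:
  i=0: min(1*4^0, 2660) = 1
  i=1: min(1*4^1, 2660) = 4
  i=2: min(1*4^2, 2660) = 16
  i=3: min(1*4^3, 2660) = 64
  i=4: min(1*4^4, 2660) = 256
  i=5: min(1*4^5, 2660) = 1024
  i=6: min(1*4^6, 2660) = 2660
  i=7: min(1*4^7, 2660) = 2660
  i=8: min(1*4^8, 2660) = 2660
  i=9: min(1*4^9, 2660) = 2660

Answer: 1 4 16 64 256 1024 2660 2660 2660 2660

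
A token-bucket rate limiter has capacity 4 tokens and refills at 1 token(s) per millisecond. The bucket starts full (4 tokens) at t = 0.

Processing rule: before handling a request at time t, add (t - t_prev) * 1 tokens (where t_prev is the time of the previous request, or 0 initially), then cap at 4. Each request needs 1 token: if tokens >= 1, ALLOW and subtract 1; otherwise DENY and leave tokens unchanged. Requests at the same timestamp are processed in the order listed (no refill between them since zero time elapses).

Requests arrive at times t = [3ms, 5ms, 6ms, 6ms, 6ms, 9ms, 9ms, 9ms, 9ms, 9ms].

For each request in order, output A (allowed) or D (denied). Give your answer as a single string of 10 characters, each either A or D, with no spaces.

Simulating step by step:
  req#1 t=3ms: ALLOW
  req#2 t=5ms: ALLOW
  req#3 t=6ms: ALLOW
  req#4 t=6ms: ALLOW
  req#5 t=6ms: ALLOW
  req#6 t=9ms: ALLOW
  req#7 t=9ms: ALLOW
  req#8 t=9ms: ALLOW
  req#9 t=9ms: ALLOW
  req#10 t=9ms: DENY

Answer: AAAAAAAAAD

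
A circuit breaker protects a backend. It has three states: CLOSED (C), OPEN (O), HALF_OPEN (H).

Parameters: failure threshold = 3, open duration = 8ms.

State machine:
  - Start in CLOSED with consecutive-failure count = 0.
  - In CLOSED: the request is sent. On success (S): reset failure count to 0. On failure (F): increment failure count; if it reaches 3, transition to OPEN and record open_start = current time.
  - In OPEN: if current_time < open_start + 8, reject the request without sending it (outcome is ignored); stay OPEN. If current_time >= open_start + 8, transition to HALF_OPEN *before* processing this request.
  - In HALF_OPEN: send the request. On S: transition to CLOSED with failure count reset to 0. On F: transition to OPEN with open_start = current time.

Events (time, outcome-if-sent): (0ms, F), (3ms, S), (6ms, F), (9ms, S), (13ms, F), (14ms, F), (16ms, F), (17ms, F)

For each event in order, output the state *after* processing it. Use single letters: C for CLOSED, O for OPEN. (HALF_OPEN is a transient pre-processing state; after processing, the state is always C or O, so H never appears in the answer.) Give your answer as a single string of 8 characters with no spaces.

Answer: CCCCCCOO

Derivation:
State after each event:
  event#1 t=0ms outcome=F: state=CLOSED
  event#2 t=3ms outcome=S: state=CLOSED
  event#3 t=6ms outcome=F: state=CLOSED
  event#4 t=9ms outcome=S: state=CLOSED
  event#5 t=13ms outcome=F: state=CLOSED
  event#6 t=14ms outcome=F: state=CLOSED
  event#7 t=16ms outcome=F: state=OPEN
  event#8 t=17ms outcome=F: state=OPEN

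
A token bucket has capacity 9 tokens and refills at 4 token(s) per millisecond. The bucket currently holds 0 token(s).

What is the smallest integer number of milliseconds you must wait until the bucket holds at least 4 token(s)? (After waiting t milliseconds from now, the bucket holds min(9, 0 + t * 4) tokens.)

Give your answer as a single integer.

Answer: 1

Derivation:
Need 0 + t * 4 >= 4, so t >= 4/4.
Smallest integer t = ceil(4/4) = 1.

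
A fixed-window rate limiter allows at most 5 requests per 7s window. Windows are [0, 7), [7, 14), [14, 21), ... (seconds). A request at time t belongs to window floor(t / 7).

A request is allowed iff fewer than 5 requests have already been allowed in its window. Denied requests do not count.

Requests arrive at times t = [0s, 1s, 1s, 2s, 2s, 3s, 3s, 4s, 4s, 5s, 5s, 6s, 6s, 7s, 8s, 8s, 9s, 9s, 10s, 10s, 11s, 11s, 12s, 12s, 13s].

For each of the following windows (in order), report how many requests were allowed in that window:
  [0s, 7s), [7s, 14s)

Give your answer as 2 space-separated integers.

Processing requests:
  req#1 t=0s (window 0): ALLOW
  req#2 t=1s (window 0): ALLOW
  req#3 t=1s (window 0): ALLOW
  req#4 t=2s (window 0): ALLOW
  req#5 t=2s (window 0): ALLOW
  req#6 t=3s (window 0): DENY
  req#7 t=3s (window 0): DENY
  req#8 t=4s (window 0): DENY
  req#9 t=4s (window 0): DENY
  req#10 t=5s (window 0): DENY
  req#11 t=5s (window 0): DENY
  req#12 t=6s (window 0): DENY
  req#13 t=6s (window 0): DENY
  req#14 t=7s (window 1): ALLOW
  req#15 t=8s (window 1): ALLOW
  req#16 t=8s (window 1): ALLOW
  req#17 t=9s (window 1): ALLOW
  req#18 t=9s (window 1): ALLOW
  req#19 t=10s (window 1): DENY
  req#20 t=10s (window 1): DENY
  req#21 t=11s (window 1): DENY
  req#22 t=11s (window 1): DENY
  req#23 t=12s (window 1): DENY
  req#24 t=12s (window 1): DENY
  req#25 t=13s (window 1): DENY

Allowed counts by window: 5 5

Answer: 5 5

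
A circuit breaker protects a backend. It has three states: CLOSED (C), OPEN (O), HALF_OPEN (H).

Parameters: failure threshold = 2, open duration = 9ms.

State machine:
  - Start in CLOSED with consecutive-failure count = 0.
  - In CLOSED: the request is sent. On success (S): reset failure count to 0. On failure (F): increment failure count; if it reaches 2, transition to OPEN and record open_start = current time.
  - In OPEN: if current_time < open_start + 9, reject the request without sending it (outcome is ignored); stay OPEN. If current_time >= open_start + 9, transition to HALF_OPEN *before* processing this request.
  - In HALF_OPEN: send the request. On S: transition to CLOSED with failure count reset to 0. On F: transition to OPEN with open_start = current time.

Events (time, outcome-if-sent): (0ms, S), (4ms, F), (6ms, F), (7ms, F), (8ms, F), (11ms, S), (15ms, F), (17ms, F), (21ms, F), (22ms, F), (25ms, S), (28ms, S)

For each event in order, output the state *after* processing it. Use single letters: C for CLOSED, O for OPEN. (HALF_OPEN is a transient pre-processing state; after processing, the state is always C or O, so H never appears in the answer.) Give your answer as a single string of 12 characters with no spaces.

State after each event:
  event#1 t=0ms outcome=S: state=CLOSED
  event#2 t=4ms outcome=F: state=CLOSED
  event#3 t=6ms outcome=F: state=OPEN
  event#4 t=7ms outcome=F: state=OPEN
  event#5 t=8ms outcome=F: state=OPEN
  event#6 t=11ms outcome=S: state=OPEN
  event#7 t=15ms outcome=F: state=OPEN
  event#8 t=17ms outcome=F: state=OPEN
  event#9 t=21ms outcome=F: state=OPEN
  event#10 t=22ms outcome=F: state=OPEN
  event#11 t=25ms outcome=S: state=CLOSED
  event#12 t=28ms outcome=S: state=CLOSED

Answer: CCOOOOOOOOCC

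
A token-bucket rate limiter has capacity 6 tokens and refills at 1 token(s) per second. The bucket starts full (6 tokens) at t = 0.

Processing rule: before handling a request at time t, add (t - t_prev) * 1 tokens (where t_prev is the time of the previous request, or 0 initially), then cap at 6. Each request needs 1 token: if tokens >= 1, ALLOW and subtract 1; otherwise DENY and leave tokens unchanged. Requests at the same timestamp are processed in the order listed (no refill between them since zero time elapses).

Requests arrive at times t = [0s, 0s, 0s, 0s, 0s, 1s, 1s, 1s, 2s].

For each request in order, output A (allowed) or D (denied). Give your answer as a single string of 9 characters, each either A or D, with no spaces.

Simulating step by step:
  req#1 t=0s: ALLOW
  req#2 t=0s: ALLOW
  req#3 t=0s: ALLOW
  req#4 t=0s: ALLOW
  req#5 t=0s: ALLOW
  req#6 t=1s: ALLOW
  req#7 t=1s: ALLOW
  req#8 t=1s: DENY
  req#9 t=2s: ALLOW

Answer: AAAAAAADA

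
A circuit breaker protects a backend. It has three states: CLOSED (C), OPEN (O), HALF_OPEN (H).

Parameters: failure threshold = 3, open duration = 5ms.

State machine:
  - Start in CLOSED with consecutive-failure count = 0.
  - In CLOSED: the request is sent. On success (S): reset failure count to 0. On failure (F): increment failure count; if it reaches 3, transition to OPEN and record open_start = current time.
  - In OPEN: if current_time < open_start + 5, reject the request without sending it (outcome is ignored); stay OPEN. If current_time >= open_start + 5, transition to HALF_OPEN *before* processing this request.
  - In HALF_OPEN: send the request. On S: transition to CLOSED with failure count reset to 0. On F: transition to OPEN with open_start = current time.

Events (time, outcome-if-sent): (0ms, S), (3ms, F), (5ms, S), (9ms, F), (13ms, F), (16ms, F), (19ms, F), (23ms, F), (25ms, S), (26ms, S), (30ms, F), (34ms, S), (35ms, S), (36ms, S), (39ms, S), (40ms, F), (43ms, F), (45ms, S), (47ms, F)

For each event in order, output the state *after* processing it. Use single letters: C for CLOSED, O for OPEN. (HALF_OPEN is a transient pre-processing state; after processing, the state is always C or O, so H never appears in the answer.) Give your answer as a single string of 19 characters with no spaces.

State after each event:
  event#1 t=0ms outcome=S: state=CLOSED
  event#2 t=3ms outcome=F: state=CLOSED
  event#3 t=5ms outcome=S: state=CLOSED
  event#4 t=9ms outcome=F: state=CLOSED
  event#5 t=13ms outcome=F: state=CLOSED
  event#6 t=16ms outcome=F: state=OPEN
  event#7 t=19ms outcome=F: state=OPEN
  event#8 t=23ms outcome=F: state=OPEN
  event#9 t=25ms outcome=S: state=OPEN
  event#10 t=26ms outcome=S: state=OPEN
  event#11 t=30ms outcome=F: state=OPEN
  event#12 t=34ms outcome=S: state=OPEN
  event#13 t=35ms outcome=S: state=CLOSED
  event#14 t=36ms outcome=S: state=CLOSED
  event#15 t=39ms outcome=S: state=CLOSED
  event#16 t=40ms outcome=F: state=CLOSED
  event#17 t=43ms outcome=F: state=CLOSED
  event#18 t=45ms outcome=S: state=CLOSED
  event#19 t=47ms outcome=F: state=CLOSED

Answer: CCCCCOOOOOOOCCCCCCC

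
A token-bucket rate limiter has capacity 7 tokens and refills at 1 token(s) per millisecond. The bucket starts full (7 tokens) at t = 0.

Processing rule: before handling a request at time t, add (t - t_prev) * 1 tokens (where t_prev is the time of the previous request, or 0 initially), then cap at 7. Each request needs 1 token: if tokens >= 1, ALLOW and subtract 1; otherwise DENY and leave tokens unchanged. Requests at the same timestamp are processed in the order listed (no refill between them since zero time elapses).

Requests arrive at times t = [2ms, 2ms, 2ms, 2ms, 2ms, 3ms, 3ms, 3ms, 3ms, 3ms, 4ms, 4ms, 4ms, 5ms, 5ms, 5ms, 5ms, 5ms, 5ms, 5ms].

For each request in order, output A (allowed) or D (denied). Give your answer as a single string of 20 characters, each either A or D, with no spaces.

Simulating step by step:
  req#1 t=2ms: ALLOW
  req#2 t=2ms: ALLOW
  req#3 t=2ms: ALLOW
  req#4 t=2ms: ALLOW
  req#5 t=2ms: ALLOW
  req#6 t=3ms: ALLOW
  req#7 t=3ms: ALLOW
  req#8 t=3ms: ALLOW
  req#9 t=3ms: DENY
  req#10 t=3ms: DENY
  req#11 t=4ms: ALLOW
  req#12 t=4ms: DENY
  req#13 t=4ms: DENY
  req#14 t=5ms: ALLOW
  req#15 t=5ms: DENY
  req#16 t=5ms: DENY
  req#17 t=5ms: DENY
  req#18 t=5ms: DENY
  req#19 t=5ms: DENY
  req#20 t=5ms: DENY

Answer: AAAAAAAADDADDADDDDDD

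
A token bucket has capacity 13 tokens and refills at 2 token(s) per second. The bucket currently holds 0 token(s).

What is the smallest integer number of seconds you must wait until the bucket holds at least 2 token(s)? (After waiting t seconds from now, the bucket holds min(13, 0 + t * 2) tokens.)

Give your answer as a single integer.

Need 0 + t * 2 >= 2, so t >= 2/2.
Smallest integer t = ceil(2/2) = 1.

Answer: 1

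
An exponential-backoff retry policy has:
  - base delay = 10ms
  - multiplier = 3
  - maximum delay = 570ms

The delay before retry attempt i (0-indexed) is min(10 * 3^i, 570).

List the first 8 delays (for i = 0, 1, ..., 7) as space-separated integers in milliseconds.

Answer: 10 30 90 270 570 570 570 570

Derivation:
Computing each delay:
  i=0: min(10*3^0, 570) = 10
  i=1: min(10*3^1, 570) = 30
  i=2: min(10*3^2, 570) = 90
  i=3: min(10*3^3, 570) = 270
  i=4: min(10*3^4, 570) = 570
  i=5: min(10*3^5, 570) = 570
  i=6: min(10*3^6, 570) = 570
  i=7: min(10*3^7, 570) = 570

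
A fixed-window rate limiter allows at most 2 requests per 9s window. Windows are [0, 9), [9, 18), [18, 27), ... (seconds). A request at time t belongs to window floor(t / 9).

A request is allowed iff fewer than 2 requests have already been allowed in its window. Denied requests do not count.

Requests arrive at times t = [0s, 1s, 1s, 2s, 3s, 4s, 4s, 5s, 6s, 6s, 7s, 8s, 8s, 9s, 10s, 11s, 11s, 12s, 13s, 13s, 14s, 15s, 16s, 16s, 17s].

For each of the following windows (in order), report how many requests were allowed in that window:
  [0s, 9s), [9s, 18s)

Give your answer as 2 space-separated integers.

Answer: 2 2

Derivation:
Processing requests:
  req#1 t=0s (window 0): ALLOW
  req#2 t=1s (window 0): ALLOW
  req#3 t=1s (window 0): DENY
  req#4 t=2s (window 0): DENY
  req#5 t=3s (window 0): DENY
  req#6 t=4s (window 0): DENY
  req#7 t=4s (window 0): DENY
  req#8 t=5s (window 0): DENY
  req#9 t=6s (window 0): DENY
  req#10 t=6s (window 0): DENY
  req#11 t=7s (window 0): DENY
  req#12 t=8s (window 0): DENY
  req#13 t=8s (window 0): DENY
  req#14 t=9s (window 1): ALLOW
  req#15 t=10s (window 1): ALLOW
  req#16 t=11s (window 1): DENY
  req#17 t=11s (window 1): DENY
  req#18 t=12s (window 1): DENY
  req#19 t=13s (window 1): DENY
  req#20 t=13s (window 1): DENY
  req#21 t=14s (window 1): DENY
  req#22 t=15s (window 1): DENY
  req#23 t=16s (window 1): DENY
  req#24 t=16s (window 1): DENY
  req#25 t=17s (window 1): DENY

Allowed counts by window: 2 2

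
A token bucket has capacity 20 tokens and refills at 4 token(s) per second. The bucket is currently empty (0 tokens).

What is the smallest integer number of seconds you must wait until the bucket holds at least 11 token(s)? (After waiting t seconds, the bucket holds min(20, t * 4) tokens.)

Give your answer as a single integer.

Answer: 3

Derivation:
Need t * 4 >= 11, so t >= 11/4.
Smallest integer t = ceil(11/4) = 3.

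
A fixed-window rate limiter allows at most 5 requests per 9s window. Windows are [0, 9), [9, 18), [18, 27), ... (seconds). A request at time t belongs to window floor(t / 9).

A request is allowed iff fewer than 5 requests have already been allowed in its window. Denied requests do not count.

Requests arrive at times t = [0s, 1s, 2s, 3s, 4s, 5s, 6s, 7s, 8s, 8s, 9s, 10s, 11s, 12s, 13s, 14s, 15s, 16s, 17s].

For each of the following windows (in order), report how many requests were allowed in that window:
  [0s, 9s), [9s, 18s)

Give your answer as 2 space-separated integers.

Processing requests:
  req#1 t=0s (window 0): ALLOW
  req#2 t=1s (window 0): ALLOW
  req#3 t=2s (window 0): ALLOW
  req#4 t=3s (window 0): ALLOW
  req#5 t=4s (window 0): ALLOW
  req#6 t=5s (window 0): DENY
  req#7 t=6s (window 0): DENY
  req#8 t=7s (window 0): DENY
  req#9 t=8s (window 0): DENY
  req#10 t=8s (window 0): DENY
  req#11 t=9s (window 1): ALLOW
  req#12 t=10s (window 1): ALLOW
  req#13 t=11s (window 1): ALLOW
  req#14 t=12s (window 1): ALLOW
  req#15 t=13s (window 1): ALLOW
  req#16 t=14s (window 1): DENY
  req#17 t=15s (window 1): DENY
  req#18 t=16s (window 1): DENY
  req#19 t=17s (window 1): DENY

Allowed counts by window: 5 5

Answer: 5 5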